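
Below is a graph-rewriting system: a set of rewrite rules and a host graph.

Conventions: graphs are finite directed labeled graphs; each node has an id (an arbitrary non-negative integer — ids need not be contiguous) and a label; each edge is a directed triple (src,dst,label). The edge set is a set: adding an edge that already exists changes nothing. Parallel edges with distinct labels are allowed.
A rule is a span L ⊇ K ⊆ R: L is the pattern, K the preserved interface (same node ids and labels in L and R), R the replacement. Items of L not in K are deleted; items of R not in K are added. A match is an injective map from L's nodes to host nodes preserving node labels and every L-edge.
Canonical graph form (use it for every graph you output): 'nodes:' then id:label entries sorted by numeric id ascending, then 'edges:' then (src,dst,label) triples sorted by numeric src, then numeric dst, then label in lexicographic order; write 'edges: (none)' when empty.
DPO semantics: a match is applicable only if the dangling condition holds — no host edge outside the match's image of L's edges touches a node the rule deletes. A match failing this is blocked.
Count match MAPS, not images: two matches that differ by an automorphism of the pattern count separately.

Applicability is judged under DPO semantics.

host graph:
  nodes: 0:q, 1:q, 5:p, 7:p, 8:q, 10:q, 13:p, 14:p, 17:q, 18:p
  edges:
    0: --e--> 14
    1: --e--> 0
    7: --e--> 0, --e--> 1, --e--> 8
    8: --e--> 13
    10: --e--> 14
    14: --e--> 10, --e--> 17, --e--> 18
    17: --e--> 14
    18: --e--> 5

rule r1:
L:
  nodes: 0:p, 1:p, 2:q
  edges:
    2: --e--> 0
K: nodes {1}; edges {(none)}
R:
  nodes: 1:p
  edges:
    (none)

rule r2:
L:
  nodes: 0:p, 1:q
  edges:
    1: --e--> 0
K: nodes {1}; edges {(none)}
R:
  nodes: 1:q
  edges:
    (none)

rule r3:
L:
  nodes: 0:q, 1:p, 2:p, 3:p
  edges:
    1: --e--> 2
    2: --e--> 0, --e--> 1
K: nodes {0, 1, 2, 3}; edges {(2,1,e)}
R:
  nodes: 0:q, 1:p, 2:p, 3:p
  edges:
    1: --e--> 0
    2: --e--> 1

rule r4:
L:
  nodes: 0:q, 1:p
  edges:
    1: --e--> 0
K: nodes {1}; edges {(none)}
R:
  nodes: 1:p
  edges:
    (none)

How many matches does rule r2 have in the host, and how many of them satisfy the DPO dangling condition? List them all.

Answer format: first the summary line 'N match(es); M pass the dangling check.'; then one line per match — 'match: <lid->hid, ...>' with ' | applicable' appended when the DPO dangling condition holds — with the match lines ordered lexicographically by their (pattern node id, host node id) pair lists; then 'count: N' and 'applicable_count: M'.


4 match(es); 1 pass the dangling check.
match: 0->13, 1->8 | applicable
match: 0->14, 1->0
match: 0->14, 1->10
match: 0->14, 1->17
count: 4
applicable_count: 1


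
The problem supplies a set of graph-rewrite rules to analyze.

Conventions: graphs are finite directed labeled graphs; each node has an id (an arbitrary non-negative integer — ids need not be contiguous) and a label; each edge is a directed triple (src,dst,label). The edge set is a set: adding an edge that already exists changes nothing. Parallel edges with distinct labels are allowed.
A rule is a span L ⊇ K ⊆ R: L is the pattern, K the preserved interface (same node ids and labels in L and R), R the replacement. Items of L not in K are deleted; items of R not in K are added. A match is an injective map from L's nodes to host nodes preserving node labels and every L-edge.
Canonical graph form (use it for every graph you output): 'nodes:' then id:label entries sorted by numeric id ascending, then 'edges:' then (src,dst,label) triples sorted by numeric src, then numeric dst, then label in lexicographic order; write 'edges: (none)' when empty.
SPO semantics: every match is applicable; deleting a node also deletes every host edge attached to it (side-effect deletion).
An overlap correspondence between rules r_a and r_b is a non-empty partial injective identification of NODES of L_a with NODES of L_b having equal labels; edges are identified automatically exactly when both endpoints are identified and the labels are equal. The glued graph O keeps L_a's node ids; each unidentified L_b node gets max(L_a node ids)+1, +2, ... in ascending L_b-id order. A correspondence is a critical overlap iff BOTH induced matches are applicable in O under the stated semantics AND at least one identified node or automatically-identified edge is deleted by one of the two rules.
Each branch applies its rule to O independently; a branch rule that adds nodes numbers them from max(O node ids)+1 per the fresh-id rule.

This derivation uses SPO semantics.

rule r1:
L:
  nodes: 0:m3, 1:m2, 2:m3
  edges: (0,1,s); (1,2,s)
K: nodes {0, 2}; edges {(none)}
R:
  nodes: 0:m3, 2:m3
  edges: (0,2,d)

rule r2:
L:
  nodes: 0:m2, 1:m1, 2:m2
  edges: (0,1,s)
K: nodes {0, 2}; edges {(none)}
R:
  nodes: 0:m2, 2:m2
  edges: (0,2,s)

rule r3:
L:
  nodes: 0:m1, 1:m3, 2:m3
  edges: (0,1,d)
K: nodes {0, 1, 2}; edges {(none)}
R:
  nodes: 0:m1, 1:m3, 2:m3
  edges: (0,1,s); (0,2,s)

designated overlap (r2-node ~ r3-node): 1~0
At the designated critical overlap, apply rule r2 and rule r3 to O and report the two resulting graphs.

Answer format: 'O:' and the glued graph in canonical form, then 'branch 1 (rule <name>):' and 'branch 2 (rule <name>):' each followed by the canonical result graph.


O:
nodes: 0:m2, 1:m1, 2:m2, 3:m3, 4:m3
edges: (0,1,s); (1,3,d)
branch 1 (rule r2):
nodes: 0:m2, 2:m2, 3:m3, 4:m3
edges: (0,2,s)
branch 2 (rule r3):
nodes: 0:m2, 1:m1, 2:m2, 3:m3, 4:m3
edges: (0,1,s); (1,3,s); (1,4,s)


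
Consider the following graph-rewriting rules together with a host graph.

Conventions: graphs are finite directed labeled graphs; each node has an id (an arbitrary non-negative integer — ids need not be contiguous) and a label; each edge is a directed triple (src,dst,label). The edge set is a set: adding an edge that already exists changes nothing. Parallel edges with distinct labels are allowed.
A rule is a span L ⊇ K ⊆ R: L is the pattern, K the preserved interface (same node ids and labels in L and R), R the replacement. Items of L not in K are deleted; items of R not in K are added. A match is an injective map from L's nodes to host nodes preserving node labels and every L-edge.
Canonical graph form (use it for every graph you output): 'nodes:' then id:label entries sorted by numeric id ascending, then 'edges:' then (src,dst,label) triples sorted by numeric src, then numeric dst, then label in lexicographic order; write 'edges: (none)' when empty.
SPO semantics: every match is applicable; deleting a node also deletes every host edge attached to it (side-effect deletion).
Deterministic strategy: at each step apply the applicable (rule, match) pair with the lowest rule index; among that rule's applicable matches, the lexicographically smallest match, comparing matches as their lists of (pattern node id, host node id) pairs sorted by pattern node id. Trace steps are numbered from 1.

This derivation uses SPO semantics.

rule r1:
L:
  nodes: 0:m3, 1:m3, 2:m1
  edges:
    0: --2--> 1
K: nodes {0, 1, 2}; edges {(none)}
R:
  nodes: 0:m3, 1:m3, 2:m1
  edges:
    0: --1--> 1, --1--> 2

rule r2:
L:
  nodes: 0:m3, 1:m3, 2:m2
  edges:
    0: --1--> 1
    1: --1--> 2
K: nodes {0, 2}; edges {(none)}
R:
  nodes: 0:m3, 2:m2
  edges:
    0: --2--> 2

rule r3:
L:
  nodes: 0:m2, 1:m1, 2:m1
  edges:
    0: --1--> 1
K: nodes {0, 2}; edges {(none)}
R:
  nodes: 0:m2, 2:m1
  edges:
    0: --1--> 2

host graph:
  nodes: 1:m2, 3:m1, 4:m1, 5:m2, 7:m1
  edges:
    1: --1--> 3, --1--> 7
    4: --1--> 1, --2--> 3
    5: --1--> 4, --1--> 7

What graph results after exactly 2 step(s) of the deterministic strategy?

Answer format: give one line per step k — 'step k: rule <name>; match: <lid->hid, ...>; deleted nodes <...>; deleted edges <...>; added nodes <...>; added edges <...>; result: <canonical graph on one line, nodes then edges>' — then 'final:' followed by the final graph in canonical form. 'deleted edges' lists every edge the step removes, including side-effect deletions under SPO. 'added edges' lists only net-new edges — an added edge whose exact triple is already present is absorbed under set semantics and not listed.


step 1: rule r3; match: 0->1, 1->3, 2->4; deleted nodes 3; deleted edges (1,3,1); (4,3,2); added nodes (none); added edges (1,4,1); result: nodes: 1:m2, 4:m1, 5:m2, 7:m1 edges: (1,4,1); (1,7,1); (4,1,1); (5,4,1); (5,7,1)
step 2: rule r3; match: 0->1, 1->4, 2->7; deleted nodes 4; deleted edges (1,4,1); (4,1,1); (5,4,1); added nodes (none); added edges (none); result: nodes: 1:m2, 5:m2, 7:m1 edges: (1,7,1); (5,7,1)
final:
nodes: 1:m2, 5:m2, 7:m1
edges: (1,7,1); (5,7,1)


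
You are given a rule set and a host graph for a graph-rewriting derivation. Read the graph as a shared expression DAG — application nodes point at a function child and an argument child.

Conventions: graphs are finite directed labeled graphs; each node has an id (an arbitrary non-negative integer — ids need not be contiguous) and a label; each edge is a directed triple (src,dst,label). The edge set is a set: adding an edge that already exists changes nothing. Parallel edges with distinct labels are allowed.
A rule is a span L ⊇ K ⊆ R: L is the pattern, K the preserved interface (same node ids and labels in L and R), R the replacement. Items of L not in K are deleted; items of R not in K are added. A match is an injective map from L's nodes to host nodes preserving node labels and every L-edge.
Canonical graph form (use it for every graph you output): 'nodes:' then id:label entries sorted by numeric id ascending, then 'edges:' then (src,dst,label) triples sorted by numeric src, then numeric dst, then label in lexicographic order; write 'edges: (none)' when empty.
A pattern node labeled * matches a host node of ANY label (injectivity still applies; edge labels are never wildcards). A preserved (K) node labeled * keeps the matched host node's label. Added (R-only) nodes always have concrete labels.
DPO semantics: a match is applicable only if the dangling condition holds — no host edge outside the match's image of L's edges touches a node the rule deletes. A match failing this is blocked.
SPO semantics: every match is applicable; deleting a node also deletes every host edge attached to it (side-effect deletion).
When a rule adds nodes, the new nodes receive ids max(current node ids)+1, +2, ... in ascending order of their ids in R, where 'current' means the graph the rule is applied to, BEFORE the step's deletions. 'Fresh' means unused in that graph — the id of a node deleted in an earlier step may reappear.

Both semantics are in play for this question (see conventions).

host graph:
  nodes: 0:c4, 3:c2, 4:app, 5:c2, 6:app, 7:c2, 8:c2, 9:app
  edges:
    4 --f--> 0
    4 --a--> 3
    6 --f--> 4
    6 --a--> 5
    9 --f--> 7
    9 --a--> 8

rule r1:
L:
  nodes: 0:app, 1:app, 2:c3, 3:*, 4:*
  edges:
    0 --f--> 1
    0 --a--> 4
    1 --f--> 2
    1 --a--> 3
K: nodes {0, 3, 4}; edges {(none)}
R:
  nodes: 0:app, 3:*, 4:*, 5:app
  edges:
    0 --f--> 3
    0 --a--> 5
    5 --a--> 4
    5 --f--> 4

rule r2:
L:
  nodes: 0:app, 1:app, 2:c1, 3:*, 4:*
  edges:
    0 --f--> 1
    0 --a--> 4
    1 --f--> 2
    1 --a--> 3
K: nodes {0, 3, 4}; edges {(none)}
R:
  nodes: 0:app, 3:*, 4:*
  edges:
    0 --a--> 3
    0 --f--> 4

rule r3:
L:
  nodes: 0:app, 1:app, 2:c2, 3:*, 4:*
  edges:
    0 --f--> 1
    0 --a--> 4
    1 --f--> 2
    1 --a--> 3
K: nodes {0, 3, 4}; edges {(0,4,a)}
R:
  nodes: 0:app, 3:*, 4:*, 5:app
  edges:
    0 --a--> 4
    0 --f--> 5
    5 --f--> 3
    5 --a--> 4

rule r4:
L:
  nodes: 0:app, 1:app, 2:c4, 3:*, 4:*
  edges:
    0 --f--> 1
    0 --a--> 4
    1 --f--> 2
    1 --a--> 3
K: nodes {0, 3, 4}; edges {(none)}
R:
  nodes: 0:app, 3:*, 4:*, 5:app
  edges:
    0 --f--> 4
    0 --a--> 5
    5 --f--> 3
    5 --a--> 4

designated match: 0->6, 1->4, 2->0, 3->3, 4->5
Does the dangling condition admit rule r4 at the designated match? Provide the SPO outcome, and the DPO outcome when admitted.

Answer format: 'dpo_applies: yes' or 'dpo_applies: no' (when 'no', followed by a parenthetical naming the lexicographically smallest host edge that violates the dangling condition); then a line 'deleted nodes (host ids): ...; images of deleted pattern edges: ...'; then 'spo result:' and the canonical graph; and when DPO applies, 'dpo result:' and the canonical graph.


dpo_applies: yes
deleted nodes (host ids): 0, 4; images of deleted pattern edges: (4,0,f); (4,3,a); (6,4,f); (6,5,a)
spo result:
nodes: 3:c2, 5:c2, 6:app, 7:c2, 8:c2, 9:app, 10:app
edges: (6,5,f); (6,10,a); (9,7,f); (9,8,a); (10,3,f); (10,5,a)
dpo result:
nodes: 3:c2, 5:c2, 6:app, 7:c2, 8:c2, 9:app, 10:app
edges: (6,5,f); (6,10,a); (9,7,f); (9,8,a); (10,3,f); (10,5,a)


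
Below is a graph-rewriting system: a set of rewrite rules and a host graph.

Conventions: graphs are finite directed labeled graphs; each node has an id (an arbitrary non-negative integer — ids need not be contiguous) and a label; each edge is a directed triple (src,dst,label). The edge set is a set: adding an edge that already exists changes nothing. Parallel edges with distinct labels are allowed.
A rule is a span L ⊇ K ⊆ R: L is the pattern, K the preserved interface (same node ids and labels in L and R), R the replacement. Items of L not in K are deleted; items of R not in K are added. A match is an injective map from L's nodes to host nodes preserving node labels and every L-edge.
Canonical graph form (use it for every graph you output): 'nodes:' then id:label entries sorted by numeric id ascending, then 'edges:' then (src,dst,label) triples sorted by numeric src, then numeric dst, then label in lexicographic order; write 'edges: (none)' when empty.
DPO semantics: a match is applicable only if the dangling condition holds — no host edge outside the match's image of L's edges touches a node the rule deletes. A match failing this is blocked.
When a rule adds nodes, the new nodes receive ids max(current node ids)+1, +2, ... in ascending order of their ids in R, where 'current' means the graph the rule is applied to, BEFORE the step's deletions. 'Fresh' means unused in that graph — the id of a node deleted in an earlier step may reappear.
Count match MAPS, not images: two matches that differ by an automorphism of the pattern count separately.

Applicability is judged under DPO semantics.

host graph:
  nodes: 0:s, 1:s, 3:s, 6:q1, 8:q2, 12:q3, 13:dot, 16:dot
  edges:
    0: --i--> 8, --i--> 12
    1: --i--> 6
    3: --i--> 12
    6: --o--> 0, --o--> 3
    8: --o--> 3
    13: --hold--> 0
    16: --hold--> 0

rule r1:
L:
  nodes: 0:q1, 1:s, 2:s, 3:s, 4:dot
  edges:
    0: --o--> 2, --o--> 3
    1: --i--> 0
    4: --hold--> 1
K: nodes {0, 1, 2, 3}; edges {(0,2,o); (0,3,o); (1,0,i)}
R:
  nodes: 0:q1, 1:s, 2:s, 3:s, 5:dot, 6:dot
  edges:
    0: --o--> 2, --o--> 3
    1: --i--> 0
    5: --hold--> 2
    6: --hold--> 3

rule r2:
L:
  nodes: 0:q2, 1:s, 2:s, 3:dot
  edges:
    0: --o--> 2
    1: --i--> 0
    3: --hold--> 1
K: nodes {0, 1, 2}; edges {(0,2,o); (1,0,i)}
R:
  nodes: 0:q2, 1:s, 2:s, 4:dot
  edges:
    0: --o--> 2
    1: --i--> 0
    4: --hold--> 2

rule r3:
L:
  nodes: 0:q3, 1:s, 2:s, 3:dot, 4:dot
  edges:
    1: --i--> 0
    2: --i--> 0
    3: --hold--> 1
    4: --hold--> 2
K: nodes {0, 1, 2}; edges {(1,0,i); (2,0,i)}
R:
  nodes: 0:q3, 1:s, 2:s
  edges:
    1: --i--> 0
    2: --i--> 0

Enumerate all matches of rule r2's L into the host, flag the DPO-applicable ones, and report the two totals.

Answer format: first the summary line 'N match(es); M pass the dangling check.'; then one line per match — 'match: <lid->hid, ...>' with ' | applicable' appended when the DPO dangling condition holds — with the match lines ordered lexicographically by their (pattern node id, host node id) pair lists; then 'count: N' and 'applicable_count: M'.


2 match(es); 2 pass the dangling check.
match: 0->8, 1->0, 2->3, 3->13 | applicable
match: 0->8, 1->0, 2->3, 3->16 | applicable
count: 2
applicable_count: 2


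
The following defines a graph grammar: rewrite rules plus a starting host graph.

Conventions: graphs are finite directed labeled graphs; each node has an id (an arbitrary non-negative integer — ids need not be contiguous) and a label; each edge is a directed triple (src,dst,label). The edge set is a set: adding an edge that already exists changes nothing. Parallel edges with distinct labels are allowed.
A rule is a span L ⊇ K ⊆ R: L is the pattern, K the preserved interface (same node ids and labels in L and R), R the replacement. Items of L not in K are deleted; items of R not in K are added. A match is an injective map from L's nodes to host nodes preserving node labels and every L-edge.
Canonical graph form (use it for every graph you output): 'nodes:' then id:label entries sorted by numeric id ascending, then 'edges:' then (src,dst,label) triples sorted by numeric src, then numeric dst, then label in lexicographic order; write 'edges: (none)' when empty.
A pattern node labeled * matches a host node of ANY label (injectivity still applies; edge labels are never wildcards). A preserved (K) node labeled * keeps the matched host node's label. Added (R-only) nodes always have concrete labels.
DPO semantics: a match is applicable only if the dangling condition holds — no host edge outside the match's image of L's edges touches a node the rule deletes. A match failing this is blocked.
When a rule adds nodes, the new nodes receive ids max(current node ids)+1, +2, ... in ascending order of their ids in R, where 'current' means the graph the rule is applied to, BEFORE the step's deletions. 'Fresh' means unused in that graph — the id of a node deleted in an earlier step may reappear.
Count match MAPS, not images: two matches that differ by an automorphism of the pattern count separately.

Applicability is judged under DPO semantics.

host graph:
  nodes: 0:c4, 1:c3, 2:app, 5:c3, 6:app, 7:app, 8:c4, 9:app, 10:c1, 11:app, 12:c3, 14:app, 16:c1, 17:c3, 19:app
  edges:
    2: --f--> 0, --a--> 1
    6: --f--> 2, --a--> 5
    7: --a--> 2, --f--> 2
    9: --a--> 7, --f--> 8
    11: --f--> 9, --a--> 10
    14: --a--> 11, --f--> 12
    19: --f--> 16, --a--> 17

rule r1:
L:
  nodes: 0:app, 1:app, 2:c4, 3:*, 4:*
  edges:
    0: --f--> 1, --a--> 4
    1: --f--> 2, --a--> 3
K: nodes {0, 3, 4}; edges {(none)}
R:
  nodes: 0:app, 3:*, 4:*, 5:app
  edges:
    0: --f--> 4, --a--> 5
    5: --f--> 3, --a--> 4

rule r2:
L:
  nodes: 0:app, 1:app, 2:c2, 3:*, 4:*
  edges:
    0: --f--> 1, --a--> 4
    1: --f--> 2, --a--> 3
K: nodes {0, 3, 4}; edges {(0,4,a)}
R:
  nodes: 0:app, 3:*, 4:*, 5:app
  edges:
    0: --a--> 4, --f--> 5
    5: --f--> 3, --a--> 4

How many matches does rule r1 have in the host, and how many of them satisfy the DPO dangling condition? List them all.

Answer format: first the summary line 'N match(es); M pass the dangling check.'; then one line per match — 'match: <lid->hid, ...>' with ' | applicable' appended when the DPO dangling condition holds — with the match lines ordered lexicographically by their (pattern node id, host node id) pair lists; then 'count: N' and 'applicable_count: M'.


2 match(es); 1 pass the dangling check.
match: 0->6, 1->2, 2->0, 3->1, 4->5
match: 0->11, 1->9, 2->8, 3->7, 4->10 | applicable
count: 2
applicable_count: 1


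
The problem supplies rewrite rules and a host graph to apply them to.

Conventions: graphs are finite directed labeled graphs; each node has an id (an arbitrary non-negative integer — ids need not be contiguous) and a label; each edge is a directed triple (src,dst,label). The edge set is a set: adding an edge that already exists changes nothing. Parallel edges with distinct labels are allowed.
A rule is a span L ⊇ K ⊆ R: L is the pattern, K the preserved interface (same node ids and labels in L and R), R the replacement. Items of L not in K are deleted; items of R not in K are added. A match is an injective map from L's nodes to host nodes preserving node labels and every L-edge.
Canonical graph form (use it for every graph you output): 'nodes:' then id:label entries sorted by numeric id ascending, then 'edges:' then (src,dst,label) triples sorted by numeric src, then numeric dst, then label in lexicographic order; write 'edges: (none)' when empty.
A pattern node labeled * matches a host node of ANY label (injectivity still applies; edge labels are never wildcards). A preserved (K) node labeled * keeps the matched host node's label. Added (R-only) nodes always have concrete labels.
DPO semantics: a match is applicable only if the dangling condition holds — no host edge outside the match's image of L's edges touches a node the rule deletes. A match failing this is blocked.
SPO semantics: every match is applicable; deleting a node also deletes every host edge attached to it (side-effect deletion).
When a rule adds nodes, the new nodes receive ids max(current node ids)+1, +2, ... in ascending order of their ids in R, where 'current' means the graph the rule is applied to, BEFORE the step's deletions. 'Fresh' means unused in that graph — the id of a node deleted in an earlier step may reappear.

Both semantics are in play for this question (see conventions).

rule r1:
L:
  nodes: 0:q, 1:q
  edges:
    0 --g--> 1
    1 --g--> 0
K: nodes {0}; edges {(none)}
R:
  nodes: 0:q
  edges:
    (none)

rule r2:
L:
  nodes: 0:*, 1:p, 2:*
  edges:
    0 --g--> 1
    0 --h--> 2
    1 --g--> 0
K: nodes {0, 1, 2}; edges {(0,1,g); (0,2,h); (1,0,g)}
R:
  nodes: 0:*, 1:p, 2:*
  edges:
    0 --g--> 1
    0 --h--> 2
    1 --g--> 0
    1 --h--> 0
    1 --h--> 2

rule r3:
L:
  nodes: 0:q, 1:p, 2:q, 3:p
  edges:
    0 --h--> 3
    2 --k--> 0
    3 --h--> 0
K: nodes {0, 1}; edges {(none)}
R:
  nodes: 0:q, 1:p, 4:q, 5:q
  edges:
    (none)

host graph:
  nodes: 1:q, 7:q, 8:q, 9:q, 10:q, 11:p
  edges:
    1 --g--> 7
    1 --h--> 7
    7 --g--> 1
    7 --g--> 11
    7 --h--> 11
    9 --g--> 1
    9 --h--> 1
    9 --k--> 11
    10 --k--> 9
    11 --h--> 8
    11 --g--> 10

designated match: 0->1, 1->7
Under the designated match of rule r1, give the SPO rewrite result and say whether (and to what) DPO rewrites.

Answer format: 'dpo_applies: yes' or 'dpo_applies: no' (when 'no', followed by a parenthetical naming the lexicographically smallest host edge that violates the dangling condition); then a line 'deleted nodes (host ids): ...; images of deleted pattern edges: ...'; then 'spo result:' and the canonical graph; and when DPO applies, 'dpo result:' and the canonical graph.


dpo_applies: no
(the rule deletes node 7, which keeps host edge (1,7,h) outside the match image — the dangling condition fails, DPO blocks; SPO proceeds and side-deletes such edges)
deleted nodes (host ids): 7; images of deleted pattern edges: (1,7,g); (7,1,g)
spo result:
nodes: 1:q, 8:q, 9:q, 10:q, 11:p
edges: (9,1,g); (9,1,h); (9,11,k); (10,9,k); (11,8,h); (11,10,g)


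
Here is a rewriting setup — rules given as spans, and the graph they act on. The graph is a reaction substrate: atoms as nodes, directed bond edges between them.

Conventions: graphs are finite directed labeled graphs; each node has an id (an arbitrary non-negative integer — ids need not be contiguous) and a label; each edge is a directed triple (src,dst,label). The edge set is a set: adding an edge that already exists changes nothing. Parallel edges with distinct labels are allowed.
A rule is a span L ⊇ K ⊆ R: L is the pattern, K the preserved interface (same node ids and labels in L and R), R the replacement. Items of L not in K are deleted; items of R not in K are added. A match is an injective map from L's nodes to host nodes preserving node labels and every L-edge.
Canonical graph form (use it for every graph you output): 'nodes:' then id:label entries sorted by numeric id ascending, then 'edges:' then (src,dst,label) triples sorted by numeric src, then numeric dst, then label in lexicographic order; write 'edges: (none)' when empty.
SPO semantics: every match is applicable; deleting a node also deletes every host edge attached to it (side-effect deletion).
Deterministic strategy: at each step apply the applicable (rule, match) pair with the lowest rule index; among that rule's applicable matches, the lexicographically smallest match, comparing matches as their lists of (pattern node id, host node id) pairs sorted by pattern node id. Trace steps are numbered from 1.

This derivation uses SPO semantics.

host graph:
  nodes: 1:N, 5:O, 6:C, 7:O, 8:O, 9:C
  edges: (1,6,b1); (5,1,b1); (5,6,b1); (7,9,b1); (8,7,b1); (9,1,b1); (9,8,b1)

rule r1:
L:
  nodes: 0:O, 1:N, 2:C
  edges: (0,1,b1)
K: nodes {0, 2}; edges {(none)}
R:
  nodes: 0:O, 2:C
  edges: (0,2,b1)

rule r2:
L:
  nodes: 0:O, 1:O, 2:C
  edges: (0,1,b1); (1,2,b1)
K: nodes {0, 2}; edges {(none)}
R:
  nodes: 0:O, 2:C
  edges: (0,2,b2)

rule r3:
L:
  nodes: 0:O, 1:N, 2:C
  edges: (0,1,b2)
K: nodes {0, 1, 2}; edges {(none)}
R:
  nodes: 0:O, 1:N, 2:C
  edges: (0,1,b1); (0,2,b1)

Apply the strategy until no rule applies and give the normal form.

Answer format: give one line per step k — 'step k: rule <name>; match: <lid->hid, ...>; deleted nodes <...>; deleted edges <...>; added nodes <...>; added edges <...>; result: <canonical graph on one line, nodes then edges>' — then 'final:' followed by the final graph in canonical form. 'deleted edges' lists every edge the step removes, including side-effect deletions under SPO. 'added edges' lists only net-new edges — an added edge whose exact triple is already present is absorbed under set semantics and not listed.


step 1: rule r1; match: 0->5, 1->1, 2->6; deleted nodes 1; deleted edges (1,6,b1); (5,1,b1); (9,1,b1); added nodes (none); added edges (none); result: nodes: 5:O, 6:C, 7:O, 8:O, 9:C edges: (5,6,b1); (7,9,b1); (8,7,b1); (9,8,b1)
step 2: rule r2; match: 0->8, 1->7, 2->9; deleted nodes 7; deleted edges (7,9,b1); (8,7,b1); added nodes (none); added edges (8,9,b2); result: nodes: 5:O, 6:C, 8:O, 9:C edges: (5,6,b1); (8,9,b2); (9,8,b1)
final:
nodes: 5:O, 6:C, 8:O, 9:C
edges: (5,6,b1); (8,9,b2); (9,8,b1)


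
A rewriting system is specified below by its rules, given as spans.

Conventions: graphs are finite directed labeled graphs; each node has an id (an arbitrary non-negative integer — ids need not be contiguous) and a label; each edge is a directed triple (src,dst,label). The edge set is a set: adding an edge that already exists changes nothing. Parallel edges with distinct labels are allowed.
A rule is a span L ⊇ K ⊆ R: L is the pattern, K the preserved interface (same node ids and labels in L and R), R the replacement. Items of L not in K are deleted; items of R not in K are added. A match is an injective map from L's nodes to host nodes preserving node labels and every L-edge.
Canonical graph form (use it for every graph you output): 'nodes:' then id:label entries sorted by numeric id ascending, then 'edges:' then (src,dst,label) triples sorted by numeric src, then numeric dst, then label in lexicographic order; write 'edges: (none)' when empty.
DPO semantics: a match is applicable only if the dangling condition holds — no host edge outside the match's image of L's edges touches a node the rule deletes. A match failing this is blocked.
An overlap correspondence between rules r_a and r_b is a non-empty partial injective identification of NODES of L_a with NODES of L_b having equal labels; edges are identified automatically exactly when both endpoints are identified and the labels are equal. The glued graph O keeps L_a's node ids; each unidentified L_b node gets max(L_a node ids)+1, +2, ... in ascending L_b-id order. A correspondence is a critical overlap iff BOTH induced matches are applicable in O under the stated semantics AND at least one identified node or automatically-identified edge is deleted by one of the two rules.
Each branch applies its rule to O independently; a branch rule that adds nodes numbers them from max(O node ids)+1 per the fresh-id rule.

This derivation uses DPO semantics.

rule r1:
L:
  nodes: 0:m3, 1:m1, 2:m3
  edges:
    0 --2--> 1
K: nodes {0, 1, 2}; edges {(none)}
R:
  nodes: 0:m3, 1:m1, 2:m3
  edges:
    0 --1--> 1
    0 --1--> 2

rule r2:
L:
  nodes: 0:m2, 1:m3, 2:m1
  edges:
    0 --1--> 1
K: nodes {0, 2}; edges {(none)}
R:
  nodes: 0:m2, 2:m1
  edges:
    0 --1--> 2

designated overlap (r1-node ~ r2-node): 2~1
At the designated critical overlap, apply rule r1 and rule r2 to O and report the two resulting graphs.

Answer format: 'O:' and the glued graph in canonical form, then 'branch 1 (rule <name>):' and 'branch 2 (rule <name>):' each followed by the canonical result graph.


O:
nodes: 0:m3, 1:m1, 2:m3, 3:m2, 4:m1
edges: (0,1,2); (3,2,1)
branch 1 (rule r1):
nodes: 0:m3, 1:m1, 2:m3, 3:m2, 4:m1
edges: (0,1,1); (0,2,1); (3,2,1)
branch 2 (rule r2):
nodes: 0:m3, 1:m1, 3:m2, 4:m1
edges: (0,1,2); (3,4,1)


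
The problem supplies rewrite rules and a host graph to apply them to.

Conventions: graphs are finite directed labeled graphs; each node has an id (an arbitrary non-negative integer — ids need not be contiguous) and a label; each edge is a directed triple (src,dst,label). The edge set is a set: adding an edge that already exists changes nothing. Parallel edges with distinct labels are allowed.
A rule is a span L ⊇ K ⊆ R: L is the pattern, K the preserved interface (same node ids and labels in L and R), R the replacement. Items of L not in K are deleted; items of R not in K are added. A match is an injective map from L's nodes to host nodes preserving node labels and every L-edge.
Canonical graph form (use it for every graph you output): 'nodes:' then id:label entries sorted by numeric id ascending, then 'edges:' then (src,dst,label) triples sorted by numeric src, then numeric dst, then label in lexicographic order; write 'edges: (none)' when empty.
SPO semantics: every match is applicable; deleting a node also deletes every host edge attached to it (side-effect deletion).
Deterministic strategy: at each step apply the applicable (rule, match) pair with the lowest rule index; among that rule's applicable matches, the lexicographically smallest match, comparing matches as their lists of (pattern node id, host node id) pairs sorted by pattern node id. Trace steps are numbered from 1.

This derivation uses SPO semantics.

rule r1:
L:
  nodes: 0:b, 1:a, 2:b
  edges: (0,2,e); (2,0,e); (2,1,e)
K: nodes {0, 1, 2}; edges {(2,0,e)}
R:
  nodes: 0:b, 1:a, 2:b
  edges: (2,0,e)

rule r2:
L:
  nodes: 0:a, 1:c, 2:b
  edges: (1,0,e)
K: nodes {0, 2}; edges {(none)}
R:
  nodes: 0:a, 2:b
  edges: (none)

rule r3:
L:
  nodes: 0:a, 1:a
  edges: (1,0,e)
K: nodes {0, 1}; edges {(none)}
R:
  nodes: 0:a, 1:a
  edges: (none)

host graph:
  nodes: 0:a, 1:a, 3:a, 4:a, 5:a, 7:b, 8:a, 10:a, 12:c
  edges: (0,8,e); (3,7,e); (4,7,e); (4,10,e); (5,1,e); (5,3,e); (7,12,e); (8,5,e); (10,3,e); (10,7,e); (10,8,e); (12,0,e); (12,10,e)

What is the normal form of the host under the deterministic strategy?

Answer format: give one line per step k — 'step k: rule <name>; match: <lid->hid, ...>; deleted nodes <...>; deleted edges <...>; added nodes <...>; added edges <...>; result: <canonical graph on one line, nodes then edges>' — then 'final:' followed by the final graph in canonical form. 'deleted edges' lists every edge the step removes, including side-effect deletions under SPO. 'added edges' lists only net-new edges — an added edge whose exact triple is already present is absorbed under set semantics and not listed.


step 1: rule r2; match: 0->0, 1->12, 2->7; deleted nodes 12; deleted edges (7,12,e); (12,0,e); (12,10,e); added nodes (none); added edges (none); result: nodes: 0:a, 1:a, 3:a, 4:a, 5:a, 7:b, 8:a, 10:a edges: (0,8,e); (3,7,e); (4,7,e); (4,10,e); (5,1,e); (5,3,e); (8,5,e); (10,3,e); (10,7,e); (10,8,e)
step 2: rule r3; match: 0->1, 1->5; deleted nodes (none); deleted edges (5,1,e); added nodes (none); added edges (none); result: nodes: 0:a, 1:a, 3:a, 4:a, 5:a, 7:b, 8:a, 10:a edges: (0,8,e); (3,7,e); (4,7,e); (4,10,e); (5,3,e); (8,5,e); (10,3,e); (10,7,e); (10,8,e)
step 3: rule r3; match: 0->3, 1->5; deleted nodes (none); deleted edges (5,3,e); added nodes (none); added edges (none); result: nodes: 0:a, 1:a, 3:a, 4:a, 5:a, 7:b, 8:a, 10:a edges: (0,8,e); (3,7,e); (4,7,e); (4,10,e); (8,5,e); (10,3,e); (10,7,e); (10,8,e)
step 4: rule r3; match: 0->3, 1->10; deleted nodes (none); deleted edges (10,3,e); added nodes (none); added edges (none); result: nodes: 0:a, 1:a, 3:a, 4:a, 5:a, 7:b, 8:a, 10:a edges: (0,8,e); (3,7,e); (4,7,e); (4,10,e); (8,5,e); (10,7,e); (10,8,e)
step 5: rule r3; match: 0->5, 1->8; deleted nodes (none); deleted edges (8,5,e); added nodes (none); added edges (none); result: nodes: 0:a, 1:a, 3:a, 4:a, 5:a, 7:b, 8:a, 10:a edges: (0,8,e); (3,7,e); (4,7,e); (4,10,e); (10,7,e); (10,8,e)
step 6: rule r3; match: 0->8, 1->0; deleted nodes (none); deleted edges (0,8,e); added nodes (none); added edges (none); result: nodes: 0:a, 1:a, 3:a, 4:a, 5:a, 7:b, 8:a, 10:a edges: (3,7,e); (4,7,e); (4,10,e); (10,7,e); (10,8,e)
step 7: rule r3; match: 0->8, 1->10; deleted nodes (none); deleted edges (10,8,e); added nodes (none); added edges (none); result: nodes: 0:a, 1:a, 3:a, 4:a, 5:a, 7:b, 8:a, 10:a edges: (3,7,e); (4,7,e); (4,10,e); (10,7,e)
step 8: rule r3; match: 0->10, 1->4; deleted nodes (none); deleted edges (4,10,e); added nodes (none); added edges (none); result: nodes: 0:a, 1:a, 3:a, 4:a, 5:a, 7:b, 8:a, 10:a edges: (3,7,e); (4,7,e); (10,7,e)
final:
nodes: 0:a, 1:a, 3:a, 4:a, 5:a, 7:b, 8:a, 10:a
edges: (3,7,e); (4,7,e); (10,7,e)


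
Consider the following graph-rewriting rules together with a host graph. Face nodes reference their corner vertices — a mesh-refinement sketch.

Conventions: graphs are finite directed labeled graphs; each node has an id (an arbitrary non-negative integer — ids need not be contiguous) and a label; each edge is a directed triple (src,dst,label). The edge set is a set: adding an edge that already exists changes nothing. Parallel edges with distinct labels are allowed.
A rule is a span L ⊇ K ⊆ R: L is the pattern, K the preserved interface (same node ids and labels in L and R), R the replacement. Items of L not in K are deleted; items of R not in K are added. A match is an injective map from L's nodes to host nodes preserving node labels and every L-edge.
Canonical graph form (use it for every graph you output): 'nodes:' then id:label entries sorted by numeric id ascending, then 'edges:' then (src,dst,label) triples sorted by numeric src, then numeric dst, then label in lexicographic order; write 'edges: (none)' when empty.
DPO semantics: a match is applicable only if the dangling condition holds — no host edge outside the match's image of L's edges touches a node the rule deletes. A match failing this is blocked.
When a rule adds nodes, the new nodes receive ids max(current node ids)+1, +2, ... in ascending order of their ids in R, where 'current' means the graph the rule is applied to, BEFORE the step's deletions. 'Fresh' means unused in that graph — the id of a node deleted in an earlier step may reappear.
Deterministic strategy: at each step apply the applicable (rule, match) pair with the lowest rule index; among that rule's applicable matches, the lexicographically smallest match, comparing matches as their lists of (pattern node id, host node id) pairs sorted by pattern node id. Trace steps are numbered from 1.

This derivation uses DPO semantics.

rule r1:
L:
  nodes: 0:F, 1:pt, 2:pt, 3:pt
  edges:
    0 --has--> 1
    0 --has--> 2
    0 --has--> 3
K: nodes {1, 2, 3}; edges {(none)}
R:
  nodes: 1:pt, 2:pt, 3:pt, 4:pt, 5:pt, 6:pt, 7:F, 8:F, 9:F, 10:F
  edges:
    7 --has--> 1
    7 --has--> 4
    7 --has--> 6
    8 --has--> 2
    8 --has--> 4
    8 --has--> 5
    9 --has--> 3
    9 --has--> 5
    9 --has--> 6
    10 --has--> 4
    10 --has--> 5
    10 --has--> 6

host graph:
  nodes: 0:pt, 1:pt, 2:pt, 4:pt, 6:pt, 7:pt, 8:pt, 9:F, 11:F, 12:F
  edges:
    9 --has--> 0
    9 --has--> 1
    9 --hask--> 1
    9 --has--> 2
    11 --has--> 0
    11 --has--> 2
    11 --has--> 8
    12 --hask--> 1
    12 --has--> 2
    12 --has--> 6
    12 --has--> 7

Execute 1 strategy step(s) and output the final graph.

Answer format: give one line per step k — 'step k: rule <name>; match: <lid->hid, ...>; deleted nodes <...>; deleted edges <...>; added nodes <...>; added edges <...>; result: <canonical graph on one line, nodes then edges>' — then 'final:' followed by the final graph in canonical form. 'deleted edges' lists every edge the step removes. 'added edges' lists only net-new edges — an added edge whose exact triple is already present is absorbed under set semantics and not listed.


step 1: rule r1; match: 0->11, 1->0, 2->2, 3->8; deleted nodes 11; deleted edges (11,0,has); (11,2,has); (11,8,has); added nodes 13, 14, 15, 16, 17, 18, 19; added edges (16,0,has); (16,13,has); (16,15,has); (17,2,has); (17,13,has); (17,14,has); (18,8,has); (18,14,has); (18,15,has); (19,13,has); (19,14,has); (19,15,has); result: nodes: 0:pt, 1:pt, 2:pt, 4:pt, 6:pt, 7:pt, 8:pt, 9:F, 12:F, 13:pt, 14:pt, 15:pt, 16:F, 17:F, 18:F, 19:F edges: (9,0,has); (9,1,has); (9,1,hask); (9,2,has); (12,1,hask); (12,2,has); (12,6,has); (12,7,has); (16,0,has); (16,13,has); (16,15,has); (17,2,has); (17,13,has); (17,14,has); (18,8,has); (18,14,has); (18,15,has); (19,13,has); (19,14,has); (19,15,has)
final:
nodes: 0:pt, 1:pt, 2:pt, 4:pt, 6:pt, 7:pt, 8:pt, 9:F, 12:F, 13:pt, 14:pt, 15:pt, 16:F, 17:F, 18:F, 19:F
edges: (9,0,has); (9,1,has); (9,1,hask); (9,2,has); (12,1,hask); (12,2,has); (12,6,has); (12,7,has); (16,0,has); (16,13,has); (16,15,has); (17,2,has); (17,13,has); (17,14,has); (18,8,has); (18,14,has); (18,15,has); (19,13,has); (19,14,has); (19,15,has)


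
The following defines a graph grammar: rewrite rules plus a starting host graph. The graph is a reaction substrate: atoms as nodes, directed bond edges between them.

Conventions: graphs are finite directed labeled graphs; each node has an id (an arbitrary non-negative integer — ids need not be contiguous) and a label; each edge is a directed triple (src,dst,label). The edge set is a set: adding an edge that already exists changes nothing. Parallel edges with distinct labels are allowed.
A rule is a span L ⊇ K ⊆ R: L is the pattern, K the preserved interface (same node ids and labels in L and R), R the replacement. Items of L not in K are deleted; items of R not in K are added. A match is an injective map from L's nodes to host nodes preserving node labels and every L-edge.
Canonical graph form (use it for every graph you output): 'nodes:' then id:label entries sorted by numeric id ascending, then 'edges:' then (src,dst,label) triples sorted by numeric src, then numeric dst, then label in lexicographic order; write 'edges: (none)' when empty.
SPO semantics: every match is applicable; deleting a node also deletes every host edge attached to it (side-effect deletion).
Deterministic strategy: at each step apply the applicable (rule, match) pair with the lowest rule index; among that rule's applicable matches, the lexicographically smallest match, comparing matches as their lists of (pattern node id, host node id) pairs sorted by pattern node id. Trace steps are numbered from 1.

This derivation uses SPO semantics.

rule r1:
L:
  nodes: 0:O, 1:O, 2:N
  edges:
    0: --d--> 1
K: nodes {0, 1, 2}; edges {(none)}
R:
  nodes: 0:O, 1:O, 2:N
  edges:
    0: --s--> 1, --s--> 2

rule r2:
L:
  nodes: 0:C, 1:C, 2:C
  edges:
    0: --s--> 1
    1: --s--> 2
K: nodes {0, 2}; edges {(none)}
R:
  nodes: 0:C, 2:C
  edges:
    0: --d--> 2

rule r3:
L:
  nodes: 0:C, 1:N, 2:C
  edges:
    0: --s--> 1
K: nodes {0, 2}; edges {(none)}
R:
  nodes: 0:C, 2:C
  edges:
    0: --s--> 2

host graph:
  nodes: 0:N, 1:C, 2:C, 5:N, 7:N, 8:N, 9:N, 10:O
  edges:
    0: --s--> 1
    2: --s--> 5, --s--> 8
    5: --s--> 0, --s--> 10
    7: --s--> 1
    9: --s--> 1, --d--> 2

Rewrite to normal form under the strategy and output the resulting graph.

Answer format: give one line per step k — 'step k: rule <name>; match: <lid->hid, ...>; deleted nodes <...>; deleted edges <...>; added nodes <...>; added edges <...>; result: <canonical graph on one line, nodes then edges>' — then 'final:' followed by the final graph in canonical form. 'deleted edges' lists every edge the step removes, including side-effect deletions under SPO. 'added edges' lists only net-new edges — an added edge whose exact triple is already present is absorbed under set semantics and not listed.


step 1: rule r3; match: 0->2, 1->5, 2->1; deleted nodes 5; deleted edges (2,5,s); (5,0,s); (5,10,s); added nodes (none); added edges (2,1,s); result: nodes: 0:N, 1:C, 2:C, 7:N, 8:N, 9:N, 10:O edges: (0,1,s); (2,1,s); (2,8,s); (7,1,s); (9,1,s); (9,2,d)
step 2: rule r3; match: 0->2, 1->8, 2->1; deleted nodes 8; deleted edges (2,8,s); added nodes (none); added edges (none); result: nodes: 0:N, 1:C, 2:C, 7:N, 9:N, 10:O edges: (0,1,s); (2,1,s); (7,1,s); (9,1,s); (9,2,d)
final:
nodes: 0:N, 1:C, 2:C, 7:N, 9:N, 10:O
edges: (0,1,s); (2,1,s); (7,1,s); (9,1,s); (9,2,d)
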